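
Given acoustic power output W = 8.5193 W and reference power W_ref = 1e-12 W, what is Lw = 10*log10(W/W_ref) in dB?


W / W_ref = 8.5193 / 1e-12 = 8.5193e+12
Lw = 10 * log10(8.5193e+12) = 129.3 dB


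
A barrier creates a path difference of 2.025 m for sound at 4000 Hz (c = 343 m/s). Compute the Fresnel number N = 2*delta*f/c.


N = 2*delta*f/c = 2*delta/lambda, where lambda = c/f
lambda = 343 / 4000 = 0.08575 m
N = 2 * 2.025 / 0.08575 = 47.23


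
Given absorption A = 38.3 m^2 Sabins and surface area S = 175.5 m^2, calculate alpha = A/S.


Absorption coefficient = absorbed power / incident power
alpha = A / S = 38.3 / 175.5 = 0.21823


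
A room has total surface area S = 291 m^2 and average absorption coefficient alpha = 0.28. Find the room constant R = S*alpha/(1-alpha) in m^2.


R = 291 * 0.28 / (1 - 0.28) = 113.17 m^2


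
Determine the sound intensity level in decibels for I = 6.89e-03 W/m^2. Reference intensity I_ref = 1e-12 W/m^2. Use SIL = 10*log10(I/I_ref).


I / I_ref = 6.89e-03 / 1e-12 = 6.89e+09
SIL = 10 * log10(6.89e+09) = 98.382 dB


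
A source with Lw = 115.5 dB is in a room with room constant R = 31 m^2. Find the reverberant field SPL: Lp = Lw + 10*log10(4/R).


4/R = 4/31 = 0.129032
Lp = 115.5 + 10*log10(0.129032) = 106.61 dB


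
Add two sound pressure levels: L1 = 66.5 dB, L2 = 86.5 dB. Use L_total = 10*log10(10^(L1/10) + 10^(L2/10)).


10^(66.5/10) = 4.46684e+06
10^(86.5/10) = 4.46684e+08
Sum = 4.46684e+06 + 4.46684e+08 = 4.51151e+08
L_total = 10*log10(4.51151e+08) = 86.543 dB


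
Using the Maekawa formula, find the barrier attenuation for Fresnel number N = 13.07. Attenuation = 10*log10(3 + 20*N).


3 + 20*N = 3 + 20*13.07 = 264.4
Att = 10*log10(264.4) = 24.223 dB


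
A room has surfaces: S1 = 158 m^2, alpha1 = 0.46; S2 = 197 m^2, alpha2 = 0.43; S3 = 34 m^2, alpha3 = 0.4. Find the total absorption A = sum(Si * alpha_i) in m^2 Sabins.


158 * 0.46 = 72.68
197 * 0.43 = 84.71
34 * 0.4 = 13.6
A_total = 72.68 + 84.71 + 13.6 = 170.99 m^2


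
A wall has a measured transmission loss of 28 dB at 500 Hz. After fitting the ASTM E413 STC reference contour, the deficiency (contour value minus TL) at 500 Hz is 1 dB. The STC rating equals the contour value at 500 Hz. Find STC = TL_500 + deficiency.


By ASTM E413, STC = value of the fitted reference contour at 500 Hz.
Contour value at 500 Hz = TL_500 + deficiency = 28 + 1 = 29
STC = 29


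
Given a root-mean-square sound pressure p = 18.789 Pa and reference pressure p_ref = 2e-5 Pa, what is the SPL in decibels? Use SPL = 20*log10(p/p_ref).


p / p_ref = 18.789 / 2e-5 = 939450
SPL = 20 * log10(939450) = 119.46 dB


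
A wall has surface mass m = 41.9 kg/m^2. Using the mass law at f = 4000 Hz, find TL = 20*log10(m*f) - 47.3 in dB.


m * f = 41.9 * 4000 = 167600
20*log10(167600) = 104.485 dB
TL = 104.485 - 47.3 = 57.185 dB


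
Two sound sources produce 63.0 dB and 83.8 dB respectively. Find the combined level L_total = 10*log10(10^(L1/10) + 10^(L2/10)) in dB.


10^(63.0/10) = 1.99526e+06
10^(83.8/10) = 2.39883e+08
Sum = 1.99526e+06 + 2.39883e+08 = 2.41878e+08
L_total = 10*log10(2.41878e+08) = 83.836 dB


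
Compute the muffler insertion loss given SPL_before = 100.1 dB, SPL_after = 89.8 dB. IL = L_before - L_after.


Insertion loss = SPL without muffler - SPL with muffler
IL = 100.1 - 89.8 = 10.3 dB


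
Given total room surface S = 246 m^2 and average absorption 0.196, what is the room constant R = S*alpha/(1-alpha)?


R = 246 * 0.196 / (1 - 0.196) = 59.97 m^2


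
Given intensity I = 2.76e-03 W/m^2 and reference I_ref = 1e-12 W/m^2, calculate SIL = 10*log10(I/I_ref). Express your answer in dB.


I / I_ref = 2.76e-03 / 1e-12 = 2.76e+09
SIL = 10 * log10(2.76e+09) = 94.409 dB


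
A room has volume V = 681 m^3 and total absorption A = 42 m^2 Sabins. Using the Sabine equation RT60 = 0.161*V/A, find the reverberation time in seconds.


RT60 = 0.161 * 681 / 42 = 2.6105 s


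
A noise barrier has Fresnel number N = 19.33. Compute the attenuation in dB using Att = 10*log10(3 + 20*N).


3 + 20*N = 3 + 20*19.33 = 389.6
Att = 10*log10(389.6) = 25.906 dB


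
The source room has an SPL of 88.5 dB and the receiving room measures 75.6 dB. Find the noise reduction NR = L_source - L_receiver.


NR = L_source - L_receiver (difference between source and receiving room levels)
NR = 88.5 - 75.6 = 12.9 dB


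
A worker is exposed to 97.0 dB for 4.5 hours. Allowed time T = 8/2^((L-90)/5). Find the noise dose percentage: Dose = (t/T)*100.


T_allowed = 8 / 2^((97.0 - 90)/5) = 3.03143 hr
Dose = 4.5 / 3.03143 * 100 = 148.44 %


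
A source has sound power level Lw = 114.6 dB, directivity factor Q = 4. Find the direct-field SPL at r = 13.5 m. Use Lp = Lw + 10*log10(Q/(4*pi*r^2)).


4*pi*r^2 = 4*pi*13.5^2 = 2290.22 m^2
Q / (4*pi*r^2) = 4 / 2290.22 = 0.00174656
Lp = 114.6 + 10*log10(0.00174656) = 87.022 dB


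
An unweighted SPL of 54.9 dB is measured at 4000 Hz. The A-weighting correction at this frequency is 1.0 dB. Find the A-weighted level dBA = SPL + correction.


A-weighting table: 4000 Hz -> 1.0 dB correction
SPL_A = SPL + correction = 54.9 + (1.0) = 55.9 dBA


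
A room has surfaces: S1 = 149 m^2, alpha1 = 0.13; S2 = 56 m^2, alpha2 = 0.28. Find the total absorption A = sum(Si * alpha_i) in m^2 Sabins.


149 * 0.13 = 19.37
56 * 0.28 = 15.68
A_total = 19.37 + 15.68 = 35.05 m^2


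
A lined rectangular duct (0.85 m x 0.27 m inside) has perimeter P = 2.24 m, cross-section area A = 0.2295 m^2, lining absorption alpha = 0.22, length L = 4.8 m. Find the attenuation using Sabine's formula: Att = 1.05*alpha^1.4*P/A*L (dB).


alpha^1.4 = 0.22^1.4 = 0.120058
Attenuation rate = 1.05 * alpha^1.4 * P / A
= 1.05 * 0.120058 * 2.24 / 0.2295 = 1.2304 dB/m
Total Att = 1.2304 * 4.8 = 5.9059 dB


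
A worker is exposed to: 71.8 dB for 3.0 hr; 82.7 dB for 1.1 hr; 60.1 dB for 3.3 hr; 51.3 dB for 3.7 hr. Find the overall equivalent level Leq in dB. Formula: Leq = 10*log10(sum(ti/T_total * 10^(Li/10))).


T_total = 3.0 + 1.1 + 3.3 + 3.7 = 11.1 hr
(3.0/11.1) * 10^(71.8/10) = 4.09071e+06
(1.1/11.1) * 10^(82.7/10) = 1.84531e+07
(3.3/11.1) * 10^(60.1/10) = 304222
(3.7/11.1) * 10^(51.3/10) = 44965.4
Sum = 4.09071e+06 + 1.84531e+07 + 304222 + 44965.4 = 2.2893e+07
Leq = 10*log10(2.2893e+07) = 73.597 dB


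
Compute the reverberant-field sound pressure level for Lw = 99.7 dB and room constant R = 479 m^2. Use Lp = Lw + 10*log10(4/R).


4/R = 4/479 = 0.00835073
Lp = 99.7 + 10*log10(0.00835073) = 78.917 dB


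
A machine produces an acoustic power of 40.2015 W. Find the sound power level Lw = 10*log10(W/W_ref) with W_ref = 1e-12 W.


W / W_ref = 40.2015 / 1e-12 = 4.02015e+13
Lw = 10 * log10(4.02015e+13) = 136.04 dB


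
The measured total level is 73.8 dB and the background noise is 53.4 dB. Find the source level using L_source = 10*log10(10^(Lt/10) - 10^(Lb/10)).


10^(73.8/10) = 2.39883e+07
10^(53.4/10) = 218776
Difference = 2.39883e+07 - 218776 = 2.37695e+07
L_source = 10*log10(2.37695e+07) = 73.76 dB


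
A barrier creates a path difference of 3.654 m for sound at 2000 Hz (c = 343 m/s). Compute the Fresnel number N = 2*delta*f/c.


N = 2*delta*f/c = 2*delta/lambda, where lambda = c/f
lambda = 343 / 2000 = 0.1715 m
N = 2 * 3.654 / 0.1715 = 42.612


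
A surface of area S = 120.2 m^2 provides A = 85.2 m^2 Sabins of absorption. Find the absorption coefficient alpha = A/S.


Absorption coefficient = absorbed power / incident power
alpha = A / S = 85.2 / 120.2 = 0.70882


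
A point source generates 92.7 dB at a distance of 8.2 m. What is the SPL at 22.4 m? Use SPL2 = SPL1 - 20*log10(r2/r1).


r2/r1 = 22.4/8.2 = 2.73171
Correction = 20*log10(2.73171) = 8.72869 dB
SPL2 = 92.7 - 8.72869 = 83.971 dB


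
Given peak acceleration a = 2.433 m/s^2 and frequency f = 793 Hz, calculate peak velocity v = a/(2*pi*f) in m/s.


omega = 2*pi*f = 2*pi*793 = 4982.57 rad/s
v = a / omega = 2.433 / 4982.57 = 0.0004883 m/s


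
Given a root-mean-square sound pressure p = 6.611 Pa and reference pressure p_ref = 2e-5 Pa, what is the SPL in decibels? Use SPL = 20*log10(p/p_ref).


p / p_ref = 6.611 / 2e-5 = 330550
SPL = 20 * log10(330550) = 110.38 dB


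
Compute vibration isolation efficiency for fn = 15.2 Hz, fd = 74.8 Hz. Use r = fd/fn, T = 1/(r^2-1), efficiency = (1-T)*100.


r = 74.8 / 15.2 = 4.92105
r^2 - 1 = 4.92105^2 - 1 = 23.2167
T = 1/23.2167 = 0.0430724
Efficiency = (1 - 0.0430724)*100 = 95.693 %


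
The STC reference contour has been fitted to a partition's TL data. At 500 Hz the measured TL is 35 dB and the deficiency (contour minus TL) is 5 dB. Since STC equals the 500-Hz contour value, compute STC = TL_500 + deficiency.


By ASTM E413, STC = value of the fitted reference contour at 500 Hz.
Contour value at 500 Hz = TL_500 + deficiency = 35 + 5 = 40
STC = 40


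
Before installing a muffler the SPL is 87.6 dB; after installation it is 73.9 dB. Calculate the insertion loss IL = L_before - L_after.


Insertion loss = SPL without muffler - SPL with muffler
IL = 87.6 - 73.9 = 13.7 dB


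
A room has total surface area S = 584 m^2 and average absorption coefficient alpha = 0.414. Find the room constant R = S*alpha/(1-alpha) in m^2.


R = 584 * 0.414 / (1 - 0.414) = 412.59 m^2


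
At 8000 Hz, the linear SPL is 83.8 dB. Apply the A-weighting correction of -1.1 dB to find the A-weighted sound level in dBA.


A-weighting table: 8000 Hz -> -1.1 dB correction
SPL_A = SPL + correction = 83.8 + (-1.1) = 82.7 dBA


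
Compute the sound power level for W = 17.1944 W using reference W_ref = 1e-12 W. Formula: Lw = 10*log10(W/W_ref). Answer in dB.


W / W_ref = 17.1944 / 1e-12 = 1.71944e+13
Lw = 10 * log10(1.71944e+13) = 132.35 dB


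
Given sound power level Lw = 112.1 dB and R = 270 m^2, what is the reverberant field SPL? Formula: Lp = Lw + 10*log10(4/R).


4/R = 4/270 = 0.0148148
Lp = 112.1 + 10*log10(0.0148148) = 93.807 dB


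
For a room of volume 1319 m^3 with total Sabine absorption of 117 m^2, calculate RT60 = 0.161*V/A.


RT60 = 0.161 * 1319 / 117 = 1.815 s


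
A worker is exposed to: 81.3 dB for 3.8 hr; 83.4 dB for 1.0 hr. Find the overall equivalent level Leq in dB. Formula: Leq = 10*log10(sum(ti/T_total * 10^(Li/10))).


T_total = 3.8 + 1.0 = 4.8 hr
(3.8/4.8) * 10^(81.3/10) = 1.06793e+08
(1.0/4.8) * 10^(83.4/10) = 4.55784e+07
Sum = 1.06793e+08 + 4.55784e+07 = 1.52371e+08
Leq = 10*log10(1.52371e+08) = 81.829 dB


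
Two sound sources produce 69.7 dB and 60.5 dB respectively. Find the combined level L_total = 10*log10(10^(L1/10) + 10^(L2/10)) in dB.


10^(69.7/10) = 9.33254e+06
10^(60.5/10) = 1.12202e+06
Sum = 9.33254e+06 + 1.12202e+06 = 1.04546e+07
L_total = 10*log10(1.04546e+07) = 70.193 dB


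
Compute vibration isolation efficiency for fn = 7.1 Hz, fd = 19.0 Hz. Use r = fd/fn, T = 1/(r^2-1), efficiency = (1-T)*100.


r = 19.0 / 7.1 = 2.67606
r^2 - 1 = 2.67606^2 - 1 = 6.1613
T = 1/6.1613 = 0.162303
Efficiency = (1 - 0.162303)*100 = 83.77 %


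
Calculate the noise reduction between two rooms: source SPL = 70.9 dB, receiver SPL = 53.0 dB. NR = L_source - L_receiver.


NR = L_source - L_receiver (difference between source and receiving room levels)
NR = 70.9 - 53.0 = 17.9 dB


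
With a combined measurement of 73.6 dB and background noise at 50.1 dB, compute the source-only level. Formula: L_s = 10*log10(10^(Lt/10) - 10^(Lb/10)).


10^(73.6/10) = 2.29087e+07
10^(50.1/10) = 102329
Difference = 2.29087e+07 - 102329 = 2.28064e+07
L_source = 10*log10(2.28064e+07) = 73.581 dB


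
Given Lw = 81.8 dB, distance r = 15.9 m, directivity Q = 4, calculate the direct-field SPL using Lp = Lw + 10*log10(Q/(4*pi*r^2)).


4*pi*r^2 = 4*pi*15.9^2 = 3176.9 m^2
Q / (4*pi*r^2) = 4 / 3176.9 = 0.00125909
Lp = 81.8 + 10*log10(0.00125909) = 52.801 dB


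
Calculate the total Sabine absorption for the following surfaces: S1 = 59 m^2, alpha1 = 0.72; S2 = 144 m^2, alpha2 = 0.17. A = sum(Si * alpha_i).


59 * 0.72 = 42.48
144 * 0.17 = 24.48
A_total = 42.48 + 24.48 = 66.96 m^2


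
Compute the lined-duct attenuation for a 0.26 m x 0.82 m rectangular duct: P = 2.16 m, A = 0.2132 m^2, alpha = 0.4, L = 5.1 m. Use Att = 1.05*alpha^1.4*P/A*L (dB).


alpha^1.4 = 0.4^1.4 = 0.277258
Attenuation rate = 1.05 * alpha^1.4 * P / A
= 1.05 * 0.277258 * 2.16 / 0.2132 = 2.94944 dB/m
Total Att = 2.94944 * 5.1 = 15.042 dB


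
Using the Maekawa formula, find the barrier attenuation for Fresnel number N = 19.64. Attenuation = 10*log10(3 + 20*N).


3 + 20*N = 3 + 20*19.64 = 395.8
Att = 10*log10(395.8) = 25.975 dB


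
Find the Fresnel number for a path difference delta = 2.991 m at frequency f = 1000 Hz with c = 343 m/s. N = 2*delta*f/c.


N = 2*delta*f/c = 2*delta/lambda, where lambda = c/f
lambda = 343 / 1000 = 0.343 m
N = 2 * 2.991 / 0.343 = 17.44


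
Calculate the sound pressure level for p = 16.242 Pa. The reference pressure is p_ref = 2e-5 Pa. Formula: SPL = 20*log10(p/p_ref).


p / p_ref = 16.242 / 2e-5 = 812100
SPL = 20 * log10(812100) = 118.19 dB


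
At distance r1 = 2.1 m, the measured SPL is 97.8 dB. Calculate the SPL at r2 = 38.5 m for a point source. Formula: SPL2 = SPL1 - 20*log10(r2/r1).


r2/r1 = 38.5/2.1 = 18.3333
Correction = 20*log10(18.3333) = 25.2648 dB
SPL2 = 97.8 - 25.2648 = 72.535 dB


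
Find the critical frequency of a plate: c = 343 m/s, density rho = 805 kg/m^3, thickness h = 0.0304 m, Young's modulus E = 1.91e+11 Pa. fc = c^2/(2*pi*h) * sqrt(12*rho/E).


12*rho/E = 12*805/1.91e+11 = 5.05759e-08
sqrt(12*rho/E) = sqrt(5.05759e-08) = 0.000224891
c^2/(2*pi*h) = 343^2/(2*pi*0.0304) = 615935
fc = 615935 * 0.000224891 = 138.52 Hz


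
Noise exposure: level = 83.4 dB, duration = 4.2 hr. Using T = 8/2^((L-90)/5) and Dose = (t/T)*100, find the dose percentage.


T_allowed = 8 / 2^((83.4 - 90)/5) = 19.9733 hr
Dose = 4.2 / 19.9733 * 100 = 21.028 %


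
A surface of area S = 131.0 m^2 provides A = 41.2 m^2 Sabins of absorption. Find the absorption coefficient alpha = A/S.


Absorption coefficient = absorbed power / incident power
alpha = A / S = 41.2 / 131.0 = 0.3145


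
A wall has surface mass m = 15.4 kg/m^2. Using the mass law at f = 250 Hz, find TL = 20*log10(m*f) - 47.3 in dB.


m * f = 15.4 * 250 = 3850
20*log10(3850) = 71.7092 dB
TL = 71.7092 - 47.3 = 24.409 dB


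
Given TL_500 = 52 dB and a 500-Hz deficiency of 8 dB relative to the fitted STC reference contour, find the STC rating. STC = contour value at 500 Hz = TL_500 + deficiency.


By ASTM E413, STC = value of the fitted reference contour at 500 Hz.
Contour value at 500 Hz = TL_500 + deficiency = 52 + 8 = 60
STC = 60


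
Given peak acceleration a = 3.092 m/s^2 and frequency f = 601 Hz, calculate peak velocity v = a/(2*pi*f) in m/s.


omega = 2*pi*f = 2*pi*601 = 3776.19 rad/s
v = a / omega = 3.092 / 3776.19 = 0.00081881 m/s


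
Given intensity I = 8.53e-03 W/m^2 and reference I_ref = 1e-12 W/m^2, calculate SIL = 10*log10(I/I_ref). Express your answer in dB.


I / I_ref = 8.53e-03 / 1e-12 = 8.53e+09
SIL = 10 * log10(8.53e+09) = 99.309 dB


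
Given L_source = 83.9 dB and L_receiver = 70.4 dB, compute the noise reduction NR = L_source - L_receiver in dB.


NR = L_source - L_receiver (difference between source and receiving room levels)
NR = 83.9 - 70.4 = 13.5 dB


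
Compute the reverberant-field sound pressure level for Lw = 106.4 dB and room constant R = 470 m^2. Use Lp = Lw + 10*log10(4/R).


4/R = 4/470 = 0.00851064
Lp = 106.4 + 10*log10(0.00851064) = 85.7 dB


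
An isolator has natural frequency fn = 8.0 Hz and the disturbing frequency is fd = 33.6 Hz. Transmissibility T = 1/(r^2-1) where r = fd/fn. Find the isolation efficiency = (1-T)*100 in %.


r = 33.6 / 8.0 = 4.2
r^2 - 1 = 4.2^2 - 1 = 16.64
T = 1/16.64 = 0.0600962
Efficiency = (1 - 0.0600962)*100 = 93.99 %


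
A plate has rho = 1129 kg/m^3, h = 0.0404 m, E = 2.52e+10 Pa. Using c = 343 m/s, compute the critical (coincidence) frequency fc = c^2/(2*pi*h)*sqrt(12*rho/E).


12*rho/E = 12*1129/2.52e+10 = 5.37619e-07
sqrt(12*rho/E) = sqrt(5.37619e-07) = 0.000733225
c^2/(2*pi*h) = 343^2/(2*pi*0.0404) = 463476
fc = 463476 * 0.000733225 = 339.83 Hz


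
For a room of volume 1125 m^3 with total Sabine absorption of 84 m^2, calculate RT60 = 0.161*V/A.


RT60 = 0.161 * 1125 / 84 = 2.1562 s


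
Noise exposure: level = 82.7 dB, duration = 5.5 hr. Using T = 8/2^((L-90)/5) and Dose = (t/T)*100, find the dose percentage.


T_allowed = 8 / 2^((82.7 - 90)/5) = 22.0087 hr
Dose = 5.5 / 22.0087 * 100 = 24.99 %


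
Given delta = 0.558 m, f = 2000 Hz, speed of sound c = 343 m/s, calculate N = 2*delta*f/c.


N = 2*delta*f/c = 2*delta/lambda, where lambda = c/f
lambda = 343 / 2000 = 0.1715 m
N = 2 * 0.558 / 0.1715 = 6.5073


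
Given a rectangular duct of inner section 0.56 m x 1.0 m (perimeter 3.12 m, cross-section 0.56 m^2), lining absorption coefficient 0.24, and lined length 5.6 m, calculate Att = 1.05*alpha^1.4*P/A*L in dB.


alpha^1.4 = 0.24^1.4 = 0.135611
Attenuation rate = 1.05 * alpha^1.4 * P / A
= 1.05 * 0.135611 * 3.12 / 0.56 = 0.793324 dB/m
Total Att = 0.793324 * 5.6 = 4.4426 dB


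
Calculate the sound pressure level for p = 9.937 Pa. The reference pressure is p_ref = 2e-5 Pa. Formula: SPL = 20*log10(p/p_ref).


p / p_ref = 9.937 / 2e-5 = 496850
SPL = 20 * log10(496850) = 113.92 dB


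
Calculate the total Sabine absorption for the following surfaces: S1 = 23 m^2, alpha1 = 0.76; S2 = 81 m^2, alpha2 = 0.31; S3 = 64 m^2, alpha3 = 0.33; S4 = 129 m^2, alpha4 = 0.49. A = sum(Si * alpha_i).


23 * 0.76 = 17.48
81 * 0.31 = 25.11
64 * 0.33 = 21.12
129 * 0.49 = 63.21
A_total = 17.48 + 25.11 + 21.12 + 63.21 = 126.92 m^2


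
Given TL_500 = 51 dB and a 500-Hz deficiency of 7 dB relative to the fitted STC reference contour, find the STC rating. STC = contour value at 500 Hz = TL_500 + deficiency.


By ASTM E413, STC = value of the fitted reference contour at 500 Hz.
Contour value at 500 Hz = TL_500 + deficiency = 51 + 7 = 58
STC = 58


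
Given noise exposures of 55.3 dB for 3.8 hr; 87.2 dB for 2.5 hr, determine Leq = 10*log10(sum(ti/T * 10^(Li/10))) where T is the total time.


T_total = 3.8 + 2.5 = 6.3 hr
(3.8/6.3) * 10^(55.3/10) = 204382
(2.5/6.3) * 10^(87.2/10) = 2.08257e+08
Sum = 204382 + 2.08257e+08 = 2.08461e+08
Leq = 10*log10(2.08461e+08) = 83.19 dB


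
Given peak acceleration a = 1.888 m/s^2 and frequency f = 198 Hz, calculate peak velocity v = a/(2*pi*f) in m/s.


omega = 2*pi*f = 2*pi*198 = 1244.07 rad/s
v = a / omega = 1.888 / 1244.07 = 0.0015176 m/s


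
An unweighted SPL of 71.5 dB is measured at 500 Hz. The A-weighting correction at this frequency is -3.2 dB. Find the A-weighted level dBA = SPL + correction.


A-weighting table: 500 Hz -> -3.2 dB correction
SPL_A = SPL + correction = 71.5 + (-3.2) = 68.3 dBA


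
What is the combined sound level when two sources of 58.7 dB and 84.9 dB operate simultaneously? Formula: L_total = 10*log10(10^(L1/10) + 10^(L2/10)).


10^(58.7/10) = 741310
10^(84.9/10) = 3.0903e+08
Sum = 741310 + 3.0903e+08 = 3.09771e+08
L_total = 10*log10(3.09771e+08) = 84.91 dB


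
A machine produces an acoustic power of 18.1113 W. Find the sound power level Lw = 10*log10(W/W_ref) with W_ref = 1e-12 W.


W / W_ref = 18.1113 / 1e-12 = 1.81113e+13
Lw = 10 * log10(1.81113e+13) = 132.58 dB


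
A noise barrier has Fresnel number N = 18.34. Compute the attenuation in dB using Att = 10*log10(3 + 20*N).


3 + 20*N = 3 + 20*18.34 = 369.8
Att = 10*log10(369.8) = 25.68 dB


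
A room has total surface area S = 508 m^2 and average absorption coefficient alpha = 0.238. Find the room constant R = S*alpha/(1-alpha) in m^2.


R = 508 * 0.238 / (1 - 0.238) = 158.67 m^2


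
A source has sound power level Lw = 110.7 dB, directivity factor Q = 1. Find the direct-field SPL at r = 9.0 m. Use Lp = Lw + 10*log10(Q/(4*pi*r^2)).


4*pi*r^2 = 4*pi*9.0^2 = 1017.88 m^2
Q / (4*pi*r^2) = 1 / 1017.88 = 0.000982434
Lp = 110.7 + 10*log10(0.000982434) = 80.623 dB


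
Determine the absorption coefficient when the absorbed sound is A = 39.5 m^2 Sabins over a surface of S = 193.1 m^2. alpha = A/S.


Absorption coefficient = absorbed power / incident power
alpha = A / S = 39.5 / 193.1 = 0.20456


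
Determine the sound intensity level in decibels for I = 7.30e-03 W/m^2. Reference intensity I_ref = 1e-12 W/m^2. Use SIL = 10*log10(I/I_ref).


I / I_ref = 7.30e-03 / 1e-12 = 7.3e+09
SIL = 10 * log10(7.3e+09) = 98.633 dB


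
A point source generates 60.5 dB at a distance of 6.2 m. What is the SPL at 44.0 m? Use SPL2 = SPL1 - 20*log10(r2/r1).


r2/r1 = 44.0/6.2 = 7.09677
Correction = 20*log10(7.09677) = 17.0212 dB
SPL2 = 60.5 - 17.0212 = 43.479 dB


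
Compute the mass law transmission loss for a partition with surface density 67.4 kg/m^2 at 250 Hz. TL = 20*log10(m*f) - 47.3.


m * f = 67.4 * 250 = 16850
20*log10(16850) = 84.532 dB
TL = 84.532 - 47.3 = 37.232 dB


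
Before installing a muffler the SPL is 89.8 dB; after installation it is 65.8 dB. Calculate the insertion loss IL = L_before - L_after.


Insertion loss = SPL without muffler - SPL with muffler
IL = 89.8 - 65.8 = 24 dB


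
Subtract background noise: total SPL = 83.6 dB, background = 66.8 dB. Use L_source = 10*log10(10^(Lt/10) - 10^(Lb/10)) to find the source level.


10^(83.6/10) = 2.29087e+08
10^(66.8/10) = 4.7863e+06
Difference = 2.29087e+08 - 4.7863e+06 = 2.24301e+08
L_source = 10*log10(2.24301e+08) = 83.508 dB


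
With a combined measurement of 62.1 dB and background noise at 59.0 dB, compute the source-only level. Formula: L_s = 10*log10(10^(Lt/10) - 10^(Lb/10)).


10^(62.1/10) = 1.62181e+06
10^(59.0/10) = 794328
Difference = 1.62181e+06 - 794328 = 827482
L_source = 10*log10(827482) = 59.178 dB


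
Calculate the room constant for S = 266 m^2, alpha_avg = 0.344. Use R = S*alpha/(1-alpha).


R = 266 * 0.344 / (1 - 0.344) = 139.49 m^2


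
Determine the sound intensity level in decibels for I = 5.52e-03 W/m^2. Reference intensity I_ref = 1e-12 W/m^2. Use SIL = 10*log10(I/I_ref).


I / I_ref = 5.52e-03 / 1e-12 = 5.52e+09
SIL = 10 * log10(5.52e+09) = 97.419 dB


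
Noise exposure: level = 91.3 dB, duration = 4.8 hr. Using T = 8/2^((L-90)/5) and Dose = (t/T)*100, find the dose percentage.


T_allowed = 8 / 2^((91.3 - 90)/5) = 6.6807 hr
Dose = 4.8 / 6.6807 * 100 = 71.849 %


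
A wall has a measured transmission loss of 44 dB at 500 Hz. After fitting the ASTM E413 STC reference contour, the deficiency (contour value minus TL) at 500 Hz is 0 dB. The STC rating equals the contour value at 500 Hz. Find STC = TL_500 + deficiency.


By ASTM E413, STC = value of the fitted reference contour at 500 Hz.
Contour value at 500 Hz = TL_500 + deficiency = 44 + 0 = 44
STC = 44


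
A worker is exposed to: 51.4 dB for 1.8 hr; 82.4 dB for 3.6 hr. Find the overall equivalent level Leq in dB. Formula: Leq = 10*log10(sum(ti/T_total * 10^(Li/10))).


T_total = 1.8 + 3.6 = 5.4 hr
(1.8/5.4) * 10^(51.4/10) = 46012.8
(3.6/5.4) * 10^(82.4/10) = 1.15853e+08
Sum = 46012.8 + 1.15853e+08 = 1.15899e+08
Leq = 10*log10(1.15899e+08) = 80.641 dB


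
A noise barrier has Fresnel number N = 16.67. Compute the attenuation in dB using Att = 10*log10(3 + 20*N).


3 + 20*N = 3 + 20*16.67 = 336.4
Att = 10*log10(336.4) = 25.269 dB


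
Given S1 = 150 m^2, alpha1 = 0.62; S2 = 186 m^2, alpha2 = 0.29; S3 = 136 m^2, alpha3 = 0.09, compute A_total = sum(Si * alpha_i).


150 * 0.62 = 93
186 * 0.29 = 53.94
136 * 0.09 = 12.24
A_total = 93 + 53.94 + 12.24 = 159.18 m^2


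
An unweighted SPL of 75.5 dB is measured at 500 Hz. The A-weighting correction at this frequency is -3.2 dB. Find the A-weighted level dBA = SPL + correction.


A-weighting table: 500 Hz -> -3.2 dB correction
SPL_A = SPL + correction = 75.5 + (-3.2) = 72.3 dBA


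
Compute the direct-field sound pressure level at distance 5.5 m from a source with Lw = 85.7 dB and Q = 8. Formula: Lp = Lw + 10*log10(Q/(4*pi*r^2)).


4*pi*r^2 = 4*pi*5.5^2 = 380.133 m^2
Q / (4*pi*r^2) = 8 / 380.133 = 0.0210453
Lp = 85.7 + 10*log10(0.0210453) = 68.932 dB


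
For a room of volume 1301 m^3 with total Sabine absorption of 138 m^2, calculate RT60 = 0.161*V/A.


RT60 = 0.161 * 1301 / 138 = 1.5178 s


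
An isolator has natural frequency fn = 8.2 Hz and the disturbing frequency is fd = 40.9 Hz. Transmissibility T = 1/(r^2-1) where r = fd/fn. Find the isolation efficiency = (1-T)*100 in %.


r = 40.9 / 8.2 = 4.9878
r^2 - 1 = 4.9878^2 - 1 = 23.8781
T = 1/23.8781 = 0.0418794
Efficiency = (1 - 0.0418794)*100 = 95.812 %


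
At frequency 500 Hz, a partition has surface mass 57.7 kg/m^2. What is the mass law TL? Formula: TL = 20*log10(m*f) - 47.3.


m * f = 57.7 * 500 = 28850
20*log10(28850) = 89.2029 dB
TL = 89.2029 - 47.3 = 41.903 dB


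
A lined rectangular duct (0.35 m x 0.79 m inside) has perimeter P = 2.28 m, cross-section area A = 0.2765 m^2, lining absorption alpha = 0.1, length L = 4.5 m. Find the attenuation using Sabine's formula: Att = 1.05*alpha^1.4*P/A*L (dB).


alpha^1.4 = 0.1^1.4 = 0.0398107
Attenuation rate = 1.05 * alpha^1.4 * P / A
= 1.05 * 0.0398107 * 2.28 / 0.2765 = 0.34469 dB/m
Total Att = 0.34469 * 4.5 = 1.5511 dB


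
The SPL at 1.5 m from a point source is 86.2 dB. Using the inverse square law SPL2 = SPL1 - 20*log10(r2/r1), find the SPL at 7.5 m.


r2/r1 = 7.5/1.5 = 5
Correction = 20*log10(5) = 13.9794 dB
SPL2 = 86.2 - 13.9794 = 72.221 dB


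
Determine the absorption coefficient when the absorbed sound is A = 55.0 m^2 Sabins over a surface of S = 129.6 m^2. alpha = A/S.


Absorption coefficient = absorbed power / incident power
alpha = A / S = 55.0 / 129.6 = 0.42438


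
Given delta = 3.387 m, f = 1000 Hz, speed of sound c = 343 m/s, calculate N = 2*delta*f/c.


N = 2*delta*f/c = 2*delta/lambda, where lambda = c/f
lambda = 343 / 1000 = 0.343 m
N = 2 * 3.387 / 0.343 = 19.749


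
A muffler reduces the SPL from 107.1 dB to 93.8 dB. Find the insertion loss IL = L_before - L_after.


Insertion loss = SPL without muffler - SPL with muffler
IL = 107.1 - 93.8 = 13.3 dB


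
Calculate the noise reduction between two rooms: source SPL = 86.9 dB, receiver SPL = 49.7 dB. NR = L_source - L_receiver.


NR = L_source - L_receiver (difference between source and receiving room levels)
NR = 86.9 - 49.7 = 37.2 dB


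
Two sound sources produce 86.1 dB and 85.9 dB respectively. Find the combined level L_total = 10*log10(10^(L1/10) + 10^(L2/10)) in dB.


10^(86.1/10) = 4.0738e+08
10^(85.9/10) = 3.89045e+08
Sum = 4.0738e+08 + 3.89045e+08 = 7.96425e+08
L_total = 10*log10(7.96425e+08) = 89.011 dB


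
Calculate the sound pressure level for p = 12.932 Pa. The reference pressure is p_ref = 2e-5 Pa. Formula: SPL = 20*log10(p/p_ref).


p / p_ref = 12.932 / 2e-5 = 646600
SPL = 20 * log10(646600) = 116.21 dB


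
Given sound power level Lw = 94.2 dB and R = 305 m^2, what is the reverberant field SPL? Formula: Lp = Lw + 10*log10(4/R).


4/R = 4/305 = 0.0131148
Lp = 94.2 + 10*log10(0.0131148) = 75.378 dB


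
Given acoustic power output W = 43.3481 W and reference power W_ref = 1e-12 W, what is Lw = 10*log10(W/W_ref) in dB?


W / W_ref = 43.3481 / 1e-12 = 4.33481e+13
Lw = 10 * log10(4.33481e+13) = 136.37 dB


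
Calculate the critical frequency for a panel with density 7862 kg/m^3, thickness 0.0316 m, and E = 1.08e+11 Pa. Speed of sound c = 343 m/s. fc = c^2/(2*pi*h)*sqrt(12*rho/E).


12*rho/E = 12*7862/1.08e+11 = 8.73556e-07
sqrt(12*rho/E) = sqrt(8.73556e-07) = 0.000934642
c^2/(2*pi*h) = 343^2/(2*pi*0.0316) = 592545
fc = 592545 * 0.000934642 = 553.82 Hz


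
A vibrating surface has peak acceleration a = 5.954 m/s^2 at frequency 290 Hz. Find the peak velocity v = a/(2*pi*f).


omega = 2*pi*f = 2*pi*290 = 1822.12 rad/s
v = a / omega = 5.954 / 1822.12 = 0.0032676 m/s


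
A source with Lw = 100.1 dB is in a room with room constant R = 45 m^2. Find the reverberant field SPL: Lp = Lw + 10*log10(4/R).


4/R = 4/45 = 0.0888889
Lp = 100.1 + 10*log10(0.0888889) = 89.588 dB


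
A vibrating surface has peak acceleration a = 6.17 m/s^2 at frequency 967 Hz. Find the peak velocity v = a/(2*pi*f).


omega = 2*pi*f = 2*pi*967 = 6075.84 rad/s
v = a / omega = 6.17 / 6075.84 = 0.0010155 m/s


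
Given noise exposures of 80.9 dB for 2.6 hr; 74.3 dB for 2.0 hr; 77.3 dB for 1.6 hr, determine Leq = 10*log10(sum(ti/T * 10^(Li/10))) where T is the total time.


T_total = 2.6 + 2.0 + 1.6 = 6.2 hr
(2.6/6.2) * 10^(80.9/10) = 5.15919e+07
(2.0/6.2) * 10^(74.3/10) = 8.68237e+06
(1.6/6.2) * 10^(77.3/10) = 1.38589e+07
Sum = 5.15919e+07 + 8.68237e+06 + 1.38589e+07 = 7.41332e+07
Leq = 10*log10(7.41332e+07) = 78.7 dB


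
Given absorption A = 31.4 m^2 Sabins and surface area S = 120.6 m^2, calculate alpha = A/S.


Absorption coefficient = absorbed power / incident power
alpha = A / S = 31.4 / 120.6 = 0.26036


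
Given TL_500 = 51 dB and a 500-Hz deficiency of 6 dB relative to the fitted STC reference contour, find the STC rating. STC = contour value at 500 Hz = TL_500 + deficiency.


By ASTM E413, STC = value of the fitted reference contour at 500 Hz.
Contour value at 500 Hz = TL_500 + deficiency = 51 + 6 = 57
STC = 57


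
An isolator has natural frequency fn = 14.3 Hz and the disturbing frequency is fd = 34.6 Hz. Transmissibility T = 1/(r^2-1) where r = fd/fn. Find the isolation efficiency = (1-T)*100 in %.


r = 34.6 / 14.3 = 2.41958
r^2 - 1 = 2.41958^2 - 1 = 4.85437
T = 1/4.85437 = 0.206
Efficiency = (1 - 0.206)*100 = 79.4 %


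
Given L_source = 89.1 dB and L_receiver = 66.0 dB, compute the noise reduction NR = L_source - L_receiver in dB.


NR = L_source - L_receiver (difference between source and receiving room levels)
NR = 89.1 - 66.0 = 23.1 dB


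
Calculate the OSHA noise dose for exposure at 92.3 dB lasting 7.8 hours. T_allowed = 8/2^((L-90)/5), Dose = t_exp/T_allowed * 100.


T_allowed = 8 / 2^((92.3 - 90)/5) = 5.81589 hr
Dose = 7.8 / 5.81589 * 100 = 134.12 %


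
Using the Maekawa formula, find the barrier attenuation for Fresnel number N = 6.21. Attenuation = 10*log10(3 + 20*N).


3 + 20*N = 3 + 20*6.21 = 127.2
Att = 10*log10(127.2) = 21.045 dB


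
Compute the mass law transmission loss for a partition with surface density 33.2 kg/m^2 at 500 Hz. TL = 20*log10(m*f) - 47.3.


m * f = 33.2 * 500 = 16600
20*log10(16600) = 84.4022 dB
TL = 84.4022 - 47.3 = 37.102 dB


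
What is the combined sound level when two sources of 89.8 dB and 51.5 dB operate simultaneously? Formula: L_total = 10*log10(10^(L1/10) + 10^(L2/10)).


10^(89.8/10) = 9.54993e+08
10^(51.5/10) = 141254
Sum = 9.54993e+08 + 141254 = 9.55134e+08
L_total = 10*log10(9.55134e+08) = 89.801 dB


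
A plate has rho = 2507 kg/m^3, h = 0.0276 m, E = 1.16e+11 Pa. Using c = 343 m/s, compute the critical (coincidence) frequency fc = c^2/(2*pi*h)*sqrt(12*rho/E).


12*rho/E = 12*2507/1.16e+11 = 2.59345e-07
sqrt(12*rho/E) = sqrt(2.59345e-07) = 0.000509259
c^2/(2*pi*h) = 343^2/(2*pi*0.0276) = 678421
fc = 678421 * 0.000509259 = 345.49 Hz


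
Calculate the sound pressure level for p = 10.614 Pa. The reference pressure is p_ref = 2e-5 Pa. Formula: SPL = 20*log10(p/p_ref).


p / p_ref = 10.614 / 2e-5 = 530700
SPL = 20 * log10(530700) = 114.5 dB


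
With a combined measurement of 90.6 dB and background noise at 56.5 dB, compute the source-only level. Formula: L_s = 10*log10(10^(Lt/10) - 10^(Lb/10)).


10^(90.6/10) = 1.14815e+09
10^(56.5/10) = 446684
Difference = 1.14815e+09 - 446684 = 1.1477e+09
L_source = 10*log10(1.1477e+09) = 90.598 dB


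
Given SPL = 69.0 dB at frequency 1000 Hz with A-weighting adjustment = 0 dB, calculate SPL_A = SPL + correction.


A-weighting table: 1000 Hz -> 0 dB correction
SPL_A = SPL + correction = 69.0 + (0) = 69 dBA


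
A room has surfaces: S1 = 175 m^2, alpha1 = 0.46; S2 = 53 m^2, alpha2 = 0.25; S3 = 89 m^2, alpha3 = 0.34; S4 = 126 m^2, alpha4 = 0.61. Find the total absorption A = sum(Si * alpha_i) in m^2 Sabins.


175 * 0.46 = 80.5
53 * 0.25 = 13.25
89 * 0.34 = 30.26
126 * 0.61 = 76.86
A_total = 80.5 + 13.25 + 30.26 + 76.86 = 200.87 m^2


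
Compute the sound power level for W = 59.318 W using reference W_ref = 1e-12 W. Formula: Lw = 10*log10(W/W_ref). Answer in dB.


W / W_ref = 59.318 / 1e-12 = 5.9318e+13
Lw = 10 * log10(5.9318e+13) = 137.73 dB


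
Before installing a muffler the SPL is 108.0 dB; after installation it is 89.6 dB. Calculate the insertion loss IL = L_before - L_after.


Insertion loss = SPL without muffler - SPL with muffler
IL = 108.0 - 89.6 = 18.4 dB


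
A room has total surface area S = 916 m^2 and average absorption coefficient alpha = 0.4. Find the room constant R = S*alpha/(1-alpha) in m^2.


R = 916 * 0.4 / (1 - 0.4) = 610.67 m^2


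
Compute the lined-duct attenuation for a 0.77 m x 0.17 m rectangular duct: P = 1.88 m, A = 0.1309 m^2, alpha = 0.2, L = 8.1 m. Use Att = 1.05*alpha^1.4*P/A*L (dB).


alpha^1.4 = 0.2^1.4 = 0.105061
Attenuation rate = 1.05 * alpha^1.4 * P / A
= 1.05 * 0.105061 * 1.88 / 0.1309 = 1.58434 dB/m
Total Att = 1.58434 * 8.1 = 12.833 dB


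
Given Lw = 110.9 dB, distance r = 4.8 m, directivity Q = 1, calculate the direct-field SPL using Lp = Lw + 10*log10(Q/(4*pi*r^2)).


4*pi*r^2 = 4*pi*4.8^2 = 289.529 m^2
Q / (4*pi*r^2) = 1 / 289.529 = 0.00345389
Lp = 110.9 + 10*log10(0.00345389) = 86.283 dB


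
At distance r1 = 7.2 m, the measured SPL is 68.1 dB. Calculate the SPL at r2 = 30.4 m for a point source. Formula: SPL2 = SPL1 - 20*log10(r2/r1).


r2/r1 = 30.4/7.2 = 4.22222
Correction = 20*log10(4.22222) = 12.5108 dB
SPL2 = 68.1 - 12.5108 = 55.589 dB


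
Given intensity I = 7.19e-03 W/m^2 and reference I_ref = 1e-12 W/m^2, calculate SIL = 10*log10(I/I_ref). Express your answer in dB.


I / I_ref = 7.19e-03 / 1e-12 = 7.19e+09
SIL = 10 * log10(7.19e+09) = 98.567 dB


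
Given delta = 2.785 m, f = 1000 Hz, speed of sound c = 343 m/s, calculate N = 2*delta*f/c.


N = 2*delta*f/c = 2*delta/lambda, where lambda = c/f
lambda = 343 / 1000 = 0.343 m
N = 2 * 2.785 / 0.343 = 16.239


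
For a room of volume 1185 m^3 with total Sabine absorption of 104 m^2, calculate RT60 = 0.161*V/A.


RT60 = 0.161 * 1185 / 104 = 1.8345 s


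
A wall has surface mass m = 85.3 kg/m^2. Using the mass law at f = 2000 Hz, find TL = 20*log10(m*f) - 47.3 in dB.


m * f = 85.3 * 2000 = 170600
20*log10(170600) = 104.64 dB
TL = 104.64 - 47.3 = 57.34 dB


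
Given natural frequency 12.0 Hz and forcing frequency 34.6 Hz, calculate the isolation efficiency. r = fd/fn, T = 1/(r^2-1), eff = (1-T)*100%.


r = 34.6 / 12.0 = 2.88333
r^2 - 1 = 2.88333^2 - 1 = 7.31359
T = 1/7.31359 = 0.136732
Efficiency = (1 - 0.136732)*100 = 86.327 %


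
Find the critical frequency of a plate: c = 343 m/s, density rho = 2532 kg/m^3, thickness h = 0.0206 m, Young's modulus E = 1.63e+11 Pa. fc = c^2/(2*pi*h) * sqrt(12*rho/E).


12*rho/E = 12*2532/1.63e+11 = 1.86405e-07
sqrt(12*rho/E) = sqrt(1.86405e-07) = 0.000431746
c^2/(2*pi*h) = 343^2/(2*pi*0.0206) = 908952
fc = 908952 * 0.000431746 = 392.44 Hz


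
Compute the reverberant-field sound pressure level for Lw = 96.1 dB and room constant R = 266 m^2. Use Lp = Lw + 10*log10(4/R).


4/R = 4/266 = 0.0150376
Lp = 96.1 + 10*log10(0.0150376) = 77.872 dB


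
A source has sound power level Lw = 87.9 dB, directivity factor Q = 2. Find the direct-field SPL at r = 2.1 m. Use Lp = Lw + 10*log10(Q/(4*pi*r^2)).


4*pi*r^2 = 4*pi*2.1^2 = 55.4177 m^2
Q / (4*pi*r^2) = 2 / 55.4177 = 0.0360896
Lp = 87.9 + 10*log10(0.0360896) = 73.474 dB


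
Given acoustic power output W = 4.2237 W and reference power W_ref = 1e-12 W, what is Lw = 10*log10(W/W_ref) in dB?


W / W_ref = 4.2237 / 1e-12 = 4.2237e+12
Lw = 10 * log10(4.2237e+12) = 126.26 dB


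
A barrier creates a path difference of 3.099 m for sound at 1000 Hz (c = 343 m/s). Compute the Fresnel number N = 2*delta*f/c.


N = 2*delta*f/c = 2*delta/lambda, where lambda = c/f
lambda = 343 / 1000 = 0.343 m
N = 2 * 3.099 / 0.343 = 18.07


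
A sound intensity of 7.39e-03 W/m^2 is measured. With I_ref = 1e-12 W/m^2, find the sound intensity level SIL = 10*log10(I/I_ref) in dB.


I / I_ref = 7.39e-03 / 1e-12 = 7.39e+09
SIL = 10 * log10(7.39e+09) = 98.686 dB


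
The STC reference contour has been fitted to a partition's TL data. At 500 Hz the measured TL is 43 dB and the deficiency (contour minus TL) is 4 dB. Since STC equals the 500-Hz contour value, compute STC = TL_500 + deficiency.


By ASTM E413, STC = value of the fitted reference contour at 500 Hz.
Contour value at 500 Hz = TL_500 + deficiency = 43 + 4 = 47
STC = 47


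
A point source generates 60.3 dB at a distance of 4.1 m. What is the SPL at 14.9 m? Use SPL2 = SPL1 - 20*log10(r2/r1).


r2/r1 = 14.9/4.1 = 3.63415
Correction = 20*log10(3.63415) = 11.2081 dB
SPL2 = 60.3 - 11.2081 = 49.092 dB


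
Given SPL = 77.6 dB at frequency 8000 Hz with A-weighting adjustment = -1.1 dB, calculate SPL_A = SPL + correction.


A-weighting table: 8000 Hz -> -1.1 dB correction
SPL_A = SPL + correction = 77.6 + (-1.1) = 76.5 dBA


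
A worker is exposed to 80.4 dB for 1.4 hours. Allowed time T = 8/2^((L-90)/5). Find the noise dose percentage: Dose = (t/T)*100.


T_allowed = 8 / 2^((80.4 - 90)/5) = 30.2738 hr
Dose = 1.4 / 30.2738 * 100 = 4.6245 %


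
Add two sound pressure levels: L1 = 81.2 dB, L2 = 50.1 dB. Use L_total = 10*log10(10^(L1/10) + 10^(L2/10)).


10^(81.2/10) = 1.31826e+08
10^(50.1/10) = 102329
Sum = 1.31826e+08 + 102329 = 1.31928e+08
L_total = 10*log10(1.31928e+08) = 81.203 dB


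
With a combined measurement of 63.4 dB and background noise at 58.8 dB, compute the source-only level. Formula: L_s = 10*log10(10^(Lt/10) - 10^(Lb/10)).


10^(63.4/10) = 2.18776e+06
10^(58.8/10) = 758578
Difference = 2.18776e+06 - 758578 = 1.42918e+06
L_source = 10*log10(1.42918e+06) = 61.551 dB


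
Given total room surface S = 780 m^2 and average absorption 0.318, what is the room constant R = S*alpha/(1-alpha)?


R = 780 * 0.318 / (1 - 0.318) = 363.7 m^2


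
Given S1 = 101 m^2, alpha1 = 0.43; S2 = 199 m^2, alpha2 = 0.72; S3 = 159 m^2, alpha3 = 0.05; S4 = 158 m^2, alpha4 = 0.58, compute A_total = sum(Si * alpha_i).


101 * 0.43 = 43.43
199 * 0.72 = 143.28
159 * 0.05 = 7.95
158 * 0.58 = 91.64
A_total = 43.43 + 143.28 + 7.95 + 91.64 = 286.3 m^2


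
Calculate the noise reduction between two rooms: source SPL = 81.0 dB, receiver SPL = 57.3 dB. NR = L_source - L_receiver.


NR = L_source - L_receiver (difference between source and receiving room levels)
NR = 81.0 - 57.3 = 23.7 dB


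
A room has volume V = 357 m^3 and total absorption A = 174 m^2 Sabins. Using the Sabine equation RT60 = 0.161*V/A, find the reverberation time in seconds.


RT60 = 0.161 * 357 / 174 = 0.33033 s


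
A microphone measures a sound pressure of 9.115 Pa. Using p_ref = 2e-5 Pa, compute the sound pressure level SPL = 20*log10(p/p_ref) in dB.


p / p_ref = 9.115 / 2e-5 = 455750
SPL = 20 * log10(455750) = 113.17 dB


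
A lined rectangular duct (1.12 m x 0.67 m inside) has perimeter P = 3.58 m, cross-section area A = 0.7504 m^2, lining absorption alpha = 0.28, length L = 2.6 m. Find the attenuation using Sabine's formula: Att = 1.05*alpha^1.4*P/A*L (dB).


alpha^1.4 = 0.28^1.4 = 0.168276
Attenuation rate = 1.05 * alpha^1.4 * P / A
= 1.05 * 0.168276 * 3.58 / 0.7504 = 0.84295 dB/m
Total Att = 0.84295 * 2.6 = 2.1917 dB


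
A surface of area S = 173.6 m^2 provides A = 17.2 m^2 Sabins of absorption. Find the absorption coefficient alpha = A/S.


Absorption coefficient = absorbed power / incident power
alpha = A / S = 17.2 / 173.6 = 0.099078
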